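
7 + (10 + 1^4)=18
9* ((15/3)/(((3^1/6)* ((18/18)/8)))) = 720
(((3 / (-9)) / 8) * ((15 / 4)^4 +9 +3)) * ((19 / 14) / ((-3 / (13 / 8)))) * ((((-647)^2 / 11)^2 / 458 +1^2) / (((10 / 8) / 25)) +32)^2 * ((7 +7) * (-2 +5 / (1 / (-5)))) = -9712735133629080876.84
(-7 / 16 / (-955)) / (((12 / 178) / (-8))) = -623 / 11460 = -0.05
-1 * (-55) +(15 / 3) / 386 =21235 / 386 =55.01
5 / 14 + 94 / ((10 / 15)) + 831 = 13613 / 14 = 972.36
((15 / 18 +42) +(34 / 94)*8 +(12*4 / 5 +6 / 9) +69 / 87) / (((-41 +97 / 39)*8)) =-30186117 / 163778080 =-0.18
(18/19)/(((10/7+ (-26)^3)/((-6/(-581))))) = -54/97002847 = -0.00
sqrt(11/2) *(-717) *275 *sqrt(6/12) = -197175 *sqrt(11)/2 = -326977.75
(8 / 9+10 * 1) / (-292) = -49 / 1314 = -0.04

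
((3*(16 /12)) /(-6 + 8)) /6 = 1 /3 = 0.33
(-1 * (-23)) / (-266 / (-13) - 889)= -299 / 11291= -0.03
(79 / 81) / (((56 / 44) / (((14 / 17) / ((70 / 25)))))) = 4345 / 19278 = 0.23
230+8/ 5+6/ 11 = 12768/ 55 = 232.15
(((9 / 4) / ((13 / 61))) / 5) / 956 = 549 / 248560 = 0.00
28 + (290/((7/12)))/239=50324/1673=30.08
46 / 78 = 23 / 39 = 0.59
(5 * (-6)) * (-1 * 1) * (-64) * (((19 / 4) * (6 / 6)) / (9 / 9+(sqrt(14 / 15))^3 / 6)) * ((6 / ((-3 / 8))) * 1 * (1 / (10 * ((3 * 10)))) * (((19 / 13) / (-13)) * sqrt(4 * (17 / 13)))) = -561427200 * sqrt(221) / 65226733+5822208 * sqrt(46410) / 65226733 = -108.73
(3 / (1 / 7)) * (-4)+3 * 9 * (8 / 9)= -60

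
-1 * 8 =-8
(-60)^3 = -216000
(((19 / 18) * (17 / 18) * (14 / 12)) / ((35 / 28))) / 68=133 / 9720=0.01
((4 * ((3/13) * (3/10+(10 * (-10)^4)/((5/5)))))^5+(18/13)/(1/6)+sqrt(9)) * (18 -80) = -482119231723390210170436068930134466/1160290625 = -415515924489513314968339100.00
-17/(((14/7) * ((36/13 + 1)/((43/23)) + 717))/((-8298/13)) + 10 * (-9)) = 3032919/16458560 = 0.18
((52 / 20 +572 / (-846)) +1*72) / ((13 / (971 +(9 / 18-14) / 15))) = 1516741649 / 274950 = 5516.43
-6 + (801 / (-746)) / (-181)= -5.99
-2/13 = -0.15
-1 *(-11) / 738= 11 / 738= 0.01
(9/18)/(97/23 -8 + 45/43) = -989/5412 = -0.18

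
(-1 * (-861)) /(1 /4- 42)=-3444 /167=-20.62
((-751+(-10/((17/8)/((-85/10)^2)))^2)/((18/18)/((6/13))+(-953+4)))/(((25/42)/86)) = -2489007528/142025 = -17525.14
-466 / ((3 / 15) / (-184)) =428720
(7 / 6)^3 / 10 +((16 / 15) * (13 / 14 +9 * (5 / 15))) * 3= 192481 / 15120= 12.73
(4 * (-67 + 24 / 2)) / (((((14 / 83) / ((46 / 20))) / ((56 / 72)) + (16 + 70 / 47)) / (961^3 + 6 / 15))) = -11104110280.79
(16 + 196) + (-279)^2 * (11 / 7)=857735 / 7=122533.57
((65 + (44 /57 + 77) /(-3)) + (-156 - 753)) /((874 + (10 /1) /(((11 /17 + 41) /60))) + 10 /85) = -149203271 /152393490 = -0.98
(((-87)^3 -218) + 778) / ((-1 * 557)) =657943 / 557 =1181.23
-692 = -692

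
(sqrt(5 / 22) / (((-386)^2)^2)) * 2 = sqrt(110) / 244197888176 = 0.00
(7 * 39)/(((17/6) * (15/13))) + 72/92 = 164784/1955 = 84.29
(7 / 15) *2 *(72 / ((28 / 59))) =708 / 5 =141.60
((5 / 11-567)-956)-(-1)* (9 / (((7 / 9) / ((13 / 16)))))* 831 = 7749697 / 1232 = 6290.34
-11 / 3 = -3.67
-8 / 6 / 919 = -0.00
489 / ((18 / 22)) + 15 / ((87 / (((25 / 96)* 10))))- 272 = 326.12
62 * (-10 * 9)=-5580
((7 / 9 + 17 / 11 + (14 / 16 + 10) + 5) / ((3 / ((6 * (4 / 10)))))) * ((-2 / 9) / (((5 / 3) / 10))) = -19.41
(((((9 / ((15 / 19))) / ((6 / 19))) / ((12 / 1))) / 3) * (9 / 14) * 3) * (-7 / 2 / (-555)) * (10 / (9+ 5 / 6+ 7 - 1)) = 0.01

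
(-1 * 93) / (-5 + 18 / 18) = 93 / 4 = 23.25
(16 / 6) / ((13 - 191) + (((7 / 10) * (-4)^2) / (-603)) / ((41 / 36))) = -54940 / 3667581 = -0.01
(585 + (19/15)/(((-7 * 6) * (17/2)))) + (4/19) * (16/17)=59540624/101745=585.19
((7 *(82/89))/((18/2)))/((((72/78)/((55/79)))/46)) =4719715/189837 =24.86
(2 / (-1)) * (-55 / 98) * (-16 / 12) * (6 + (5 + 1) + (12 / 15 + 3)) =-3476 / 147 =-23.65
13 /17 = 0.76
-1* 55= -55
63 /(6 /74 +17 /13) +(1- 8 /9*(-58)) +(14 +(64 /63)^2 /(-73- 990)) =315422124469 /2818323396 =111.92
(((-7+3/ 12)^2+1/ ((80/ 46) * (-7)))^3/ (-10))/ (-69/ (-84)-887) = 16520975236709/ 1556271360000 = 10.62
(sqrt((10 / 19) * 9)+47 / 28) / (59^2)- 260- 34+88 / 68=-292.70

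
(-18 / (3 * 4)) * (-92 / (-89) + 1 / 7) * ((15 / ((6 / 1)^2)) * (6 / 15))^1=-733 / 2492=-0.29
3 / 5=0.60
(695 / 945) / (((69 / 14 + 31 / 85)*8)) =11815 / 680292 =0.02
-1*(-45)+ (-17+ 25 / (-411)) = 11483 / 411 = 27.94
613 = 613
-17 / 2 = -8.50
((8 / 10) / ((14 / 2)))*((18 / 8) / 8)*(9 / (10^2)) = 81 / 28000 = 0.00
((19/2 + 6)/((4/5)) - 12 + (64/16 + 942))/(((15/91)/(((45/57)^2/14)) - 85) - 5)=-1487265/134624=-11.05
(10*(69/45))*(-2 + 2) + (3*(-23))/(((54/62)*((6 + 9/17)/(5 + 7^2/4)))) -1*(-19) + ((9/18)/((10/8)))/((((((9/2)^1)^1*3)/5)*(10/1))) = -3801829/19980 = -190.28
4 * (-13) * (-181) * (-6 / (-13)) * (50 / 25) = 8688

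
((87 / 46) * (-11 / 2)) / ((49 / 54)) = -25839 / 2254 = -11.46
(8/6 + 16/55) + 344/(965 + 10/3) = 189764/95865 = 1.98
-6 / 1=-6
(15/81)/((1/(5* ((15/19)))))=125/171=0.73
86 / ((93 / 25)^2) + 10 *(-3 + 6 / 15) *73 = -16362052 / 8649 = -1891.79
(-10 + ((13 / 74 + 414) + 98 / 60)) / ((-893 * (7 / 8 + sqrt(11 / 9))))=805056 / 924445-306688 * sqrt(11) / 924445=-0.23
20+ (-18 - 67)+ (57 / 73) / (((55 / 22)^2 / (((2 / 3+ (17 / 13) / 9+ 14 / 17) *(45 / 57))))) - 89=-12409398 / 80665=-153.84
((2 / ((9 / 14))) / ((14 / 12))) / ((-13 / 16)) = -128 / 39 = -3.28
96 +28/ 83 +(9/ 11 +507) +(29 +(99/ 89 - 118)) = 41950380/ 81257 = 516.27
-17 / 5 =-3.40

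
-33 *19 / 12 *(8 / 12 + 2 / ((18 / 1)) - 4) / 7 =6061 / 252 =24.05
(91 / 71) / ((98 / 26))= 169 / 497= 0.34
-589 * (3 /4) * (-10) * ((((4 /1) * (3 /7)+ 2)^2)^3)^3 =130225736308561486583524884480 /1628413597910449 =79970921684555.33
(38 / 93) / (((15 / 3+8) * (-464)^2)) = 19 / 130146432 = 0.00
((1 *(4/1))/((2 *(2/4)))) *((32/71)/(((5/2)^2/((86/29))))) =44032/51475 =0.86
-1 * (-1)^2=-1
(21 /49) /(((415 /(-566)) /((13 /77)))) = -22074 /223685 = -0.10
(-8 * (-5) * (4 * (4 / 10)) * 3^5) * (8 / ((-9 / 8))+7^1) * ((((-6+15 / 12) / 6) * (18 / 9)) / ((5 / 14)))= 38304 / 5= 7660.80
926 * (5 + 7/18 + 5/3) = 58801/9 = 6533.44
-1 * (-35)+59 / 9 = 374 / 9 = 41.56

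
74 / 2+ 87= 124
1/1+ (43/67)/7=512/469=1.09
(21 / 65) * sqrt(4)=42 / 65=0.65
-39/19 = -2.05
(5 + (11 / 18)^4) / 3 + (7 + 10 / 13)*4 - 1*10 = 93304045 / 4094064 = 22.79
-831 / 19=-43.74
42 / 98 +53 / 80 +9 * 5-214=-94029 / 560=-167.91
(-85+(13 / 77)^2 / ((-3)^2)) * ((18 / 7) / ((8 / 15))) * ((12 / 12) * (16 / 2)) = -136065480 / 41503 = -3278.45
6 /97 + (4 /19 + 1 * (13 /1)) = 24461 /1843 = 13.27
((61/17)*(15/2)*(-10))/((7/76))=-347700/119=-2921.85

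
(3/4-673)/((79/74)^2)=-3681241/6241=-589.85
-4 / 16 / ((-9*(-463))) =-0.00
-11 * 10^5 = -1100000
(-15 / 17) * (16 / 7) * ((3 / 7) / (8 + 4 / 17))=-36 / 343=-0.10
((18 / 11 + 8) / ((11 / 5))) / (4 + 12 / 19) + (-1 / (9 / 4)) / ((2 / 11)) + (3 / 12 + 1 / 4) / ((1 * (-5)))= -383023 / 239580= -1.60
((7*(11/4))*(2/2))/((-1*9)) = -77/36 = -2.14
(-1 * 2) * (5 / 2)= -5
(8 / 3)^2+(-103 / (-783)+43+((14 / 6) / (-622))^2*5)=15220037875 / 302930172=50.24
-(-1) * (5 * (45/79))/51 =75/1343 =0.06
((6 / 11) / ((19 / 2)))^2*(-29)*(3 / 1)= -12528 / 43681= -0.29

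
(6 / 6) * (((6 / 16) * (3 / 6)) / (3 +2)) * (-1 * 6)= -9 / 40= -0.22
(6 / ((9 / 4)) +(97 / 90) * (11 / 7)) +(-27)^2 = 733.36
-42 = -42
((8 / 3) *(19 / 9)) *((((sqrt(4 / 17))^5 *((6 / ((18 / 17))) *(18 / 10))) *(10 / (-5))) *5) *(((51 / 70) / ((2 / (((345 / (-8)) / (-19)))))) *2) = -736 *sqrt(17) / 119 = -25.50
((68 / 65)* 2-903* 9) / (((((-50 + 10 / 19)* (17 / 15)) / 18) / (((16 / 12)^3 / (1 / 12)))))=3853156224 / 51935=74191.90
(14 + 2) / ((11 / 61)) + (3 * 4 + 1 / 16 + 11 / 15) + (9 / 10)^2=1350797 / 13200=102.33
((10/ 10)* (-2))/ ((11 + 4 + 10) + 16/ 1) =-2/ 41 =-0.05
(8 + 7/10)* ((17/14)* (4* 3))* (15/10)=13311/70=190.16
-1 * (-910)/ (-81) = -910/ 81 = -11.23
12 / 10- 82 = -404 / 5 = -80.80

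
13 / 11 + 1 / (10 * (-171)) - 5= -71831 / 18810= -3.82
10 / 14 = 5 / 7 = 0.71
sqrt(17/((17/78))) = sqrt(78) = 8.83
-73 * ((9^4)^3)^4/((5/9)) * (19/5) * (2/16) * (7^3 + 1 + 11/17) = -465353432437200115212069103127180775109822859593016937/3400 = -136868656599176504474138000000000000000000000000000.00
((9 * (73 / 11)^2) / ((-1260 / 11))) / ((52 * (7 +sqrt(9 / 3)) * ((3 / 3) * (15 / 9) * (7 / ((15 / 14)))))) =-47961 / 51571520 +47961 * sqrt(3) / 361000640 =-0.00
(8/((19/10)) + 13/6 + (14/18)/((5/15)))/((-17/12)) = -1986/323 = -6.15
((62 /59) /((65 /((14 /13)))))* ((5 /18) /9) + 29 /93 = 7820747 /25037181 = 0.31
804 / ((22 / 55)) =2010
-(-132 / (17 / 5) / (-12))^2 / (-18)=3025 / 5202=0.58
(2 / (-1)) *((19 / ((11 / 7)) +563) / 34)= -6326 / 187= -33.83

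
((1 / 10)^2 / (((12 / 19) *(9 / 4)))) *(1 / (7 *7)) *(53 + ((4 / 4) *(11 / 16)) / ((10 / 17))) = 6099 / 784000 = 0.01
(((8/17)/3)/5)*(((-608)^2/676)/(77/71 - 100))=-0.17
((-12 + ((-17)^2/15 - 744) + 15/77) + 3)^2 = 538078.77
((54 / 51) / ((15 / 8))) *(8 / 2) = 192 / 85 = 2.26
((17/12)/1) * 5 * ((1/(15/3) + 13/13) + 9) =289/4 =72.25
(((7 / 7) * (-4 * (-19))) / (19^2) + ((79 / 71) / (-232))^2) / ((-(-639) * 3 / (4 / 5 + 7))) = 2822106859 / 3294178484544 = 0.00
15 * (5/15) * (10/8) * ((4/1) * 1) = 25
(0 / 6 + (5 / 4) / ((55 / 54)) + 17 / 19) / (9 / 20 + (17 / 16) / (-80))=567680 / 116831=4.86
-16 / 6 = -8 / 3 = -2.67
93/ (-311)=-0.30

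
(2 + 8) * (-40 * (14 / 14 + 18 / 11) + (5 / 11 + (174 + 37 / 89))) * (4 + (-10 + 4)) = -123560 / 89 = -1388.31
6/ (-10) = -3/ 5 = -0.60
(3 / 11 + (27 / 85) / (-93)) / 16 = 3903 / 231880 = 0.02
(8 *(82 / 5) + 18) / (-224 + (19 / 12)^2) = -107424 / 159475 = -0.67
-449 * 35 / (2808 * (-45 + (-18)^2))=-15715 / 783432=-0.02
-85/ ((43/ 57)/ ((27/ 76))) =-6885/ 172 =-40.03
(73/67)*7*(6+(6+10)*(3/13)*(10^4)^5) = 2452800000000000000039858/871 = 2816073478760045924270.79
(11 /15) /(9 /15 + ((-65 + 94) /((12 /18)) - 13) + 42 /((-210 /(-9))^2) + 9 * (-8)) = -385 /21432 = -0.02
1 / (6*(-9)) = -1 / 54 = -0.02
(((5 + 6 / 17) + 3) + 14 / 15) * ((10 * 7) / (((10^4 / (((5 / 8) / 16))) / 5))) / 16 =259 / 326400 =0.00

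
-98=-98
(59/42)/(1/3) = 59/14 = 4.21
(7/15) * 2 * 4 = 56/15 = 3.73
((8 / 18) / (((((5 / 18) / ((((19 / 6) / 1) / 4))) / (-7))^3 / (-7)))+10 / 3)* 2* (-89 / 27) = -13193015659 / 81000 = -162876.74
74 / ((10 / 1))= 37 / 5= 7.40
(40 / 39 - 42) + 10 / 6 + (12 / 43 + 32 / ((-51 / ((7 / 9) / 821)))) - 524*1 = -118603794203 / 210653001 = -563.03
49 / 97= 0.51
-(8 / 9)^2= -64 / 81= -0.79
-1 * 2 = -2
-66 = -66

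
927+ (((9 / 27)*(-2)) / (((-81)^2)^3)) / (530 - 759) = 179864967878388371 / 194029091562447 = 927.00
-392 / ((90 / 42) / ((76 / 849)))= -208544 / 12735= -16.38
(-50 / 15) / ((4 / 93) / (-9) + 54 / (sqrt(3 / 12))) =-1395 / 45196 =-0.03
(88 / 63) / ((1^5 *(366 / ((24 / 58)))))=176 / 111447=0.00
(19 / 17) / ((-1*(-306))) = 0.00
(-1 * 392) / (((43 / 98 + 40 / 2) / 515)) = -19784240 / 2003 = -9877.30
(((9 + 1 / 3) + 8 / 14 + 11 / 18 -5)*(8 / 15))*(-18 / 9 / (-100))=278 / 4725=0.06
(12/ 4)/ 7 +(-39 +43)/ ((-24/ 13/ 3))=-85/ 14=-6.07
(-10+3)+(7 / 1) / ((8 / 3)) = -35 / 8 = -4.38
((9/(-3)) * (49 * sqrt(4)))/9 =-98/3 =-32.67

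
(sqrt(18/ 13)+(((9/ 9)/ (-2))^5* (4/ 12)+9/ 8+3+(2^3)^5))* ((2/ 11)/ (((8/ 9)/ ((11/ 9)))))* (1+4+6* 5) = 105* sqrt(26)/ 52+110114305/ 384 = 286766.30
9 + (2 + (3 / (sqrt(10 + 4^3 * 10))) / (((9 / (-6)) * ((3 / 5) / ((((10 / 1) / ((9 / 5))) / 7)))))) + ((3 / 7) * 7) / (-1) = 7.90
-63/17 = -3.71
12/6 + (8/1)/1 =10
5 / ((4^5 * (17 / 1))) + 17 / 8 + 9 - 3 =141445 / 17408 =8.13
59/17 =3.47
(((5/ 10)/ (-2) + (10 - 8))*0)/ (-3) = 0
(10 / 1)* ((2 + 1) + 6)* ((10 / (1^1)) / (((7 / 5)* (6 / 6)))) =4500 / 7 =642.86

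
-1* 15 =-15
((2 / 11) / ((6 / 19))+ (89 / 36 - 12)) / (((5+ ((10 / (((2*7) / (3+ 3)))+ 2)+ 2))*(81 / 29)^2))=-20869415 / 241628508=-0.09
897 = 897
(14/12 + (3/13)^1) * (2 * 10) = 1090/39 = 27.95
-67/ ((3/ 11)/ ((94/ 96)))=-34639/ 144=-240.55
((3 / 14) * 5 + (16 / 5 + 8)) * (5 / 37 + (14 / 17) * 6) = 2742787 / 44030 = 62.29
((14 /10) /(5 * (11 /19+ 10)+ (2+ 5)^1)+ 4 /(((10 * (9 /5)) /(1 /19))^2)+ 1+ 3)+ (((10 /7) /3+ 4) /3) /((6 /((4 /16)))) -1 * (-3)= 16504706167 /2329338060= 7.09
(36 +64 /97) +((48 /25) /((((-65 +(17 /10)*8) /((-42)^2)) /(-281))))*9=166679.06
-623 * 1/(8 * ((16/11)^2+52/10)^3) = -137960312875/693624166208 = -0.20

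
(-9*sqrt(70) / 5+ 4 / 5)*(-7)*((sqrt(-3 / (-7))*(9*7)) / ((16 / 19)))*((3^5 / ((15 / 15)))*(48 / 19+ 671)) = -195909273*sqrt(21) / 20+ 12342284199*sqrt(30) / 80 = 800129979.72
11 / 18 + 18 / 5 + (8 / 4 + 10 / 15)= 619 / 90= 6.88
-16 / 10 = -8 / 5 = -1.60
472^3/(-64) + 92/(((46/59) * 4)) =-3286005/2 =-1643002.50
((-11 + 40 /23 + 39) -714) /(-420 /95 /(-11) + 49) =-13.85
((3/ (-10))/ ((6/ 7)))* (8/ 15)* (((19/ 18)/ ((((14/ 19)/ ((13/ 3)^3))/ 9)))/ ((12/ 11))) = -8724287/ 48600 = -179.51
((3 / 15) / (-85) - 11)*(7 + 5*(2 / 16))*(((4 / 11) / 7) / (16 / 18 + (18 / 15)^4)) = -2292075 / 1558084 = -1.47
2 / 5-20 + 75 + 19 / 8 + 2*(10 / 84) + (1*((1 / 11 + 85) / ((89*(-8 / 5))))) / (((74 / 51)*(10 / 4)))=1760170733 / 30427320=57.85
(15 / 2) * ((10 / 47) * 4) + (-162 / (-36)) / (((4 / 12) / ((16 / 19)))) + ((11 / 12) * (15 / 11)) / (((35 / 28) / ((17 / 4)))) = 78589 / 3572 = 22.00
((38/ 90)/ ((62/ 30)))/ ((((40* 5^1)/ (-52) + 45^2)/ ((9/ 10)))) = 741/ 8145250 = 0.00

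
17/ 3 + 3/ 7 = 6.10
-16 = -16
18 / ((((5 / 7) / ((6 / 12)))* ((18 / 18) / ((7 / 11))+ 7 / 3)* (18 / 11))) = 1617 / 820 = 1.97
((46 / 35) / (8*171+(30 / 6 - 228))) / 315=46 / 12623625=0.00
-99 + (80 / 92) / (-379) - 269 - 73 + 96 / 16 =-3791915 / 8717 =-435.00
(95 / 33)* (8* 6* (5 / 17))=7600 / 187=40.64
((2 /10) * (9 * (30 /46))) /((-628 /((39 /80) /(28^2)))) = -1053 /905927680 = -0.00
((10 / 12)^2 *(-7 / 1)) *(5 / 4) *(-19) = 115.45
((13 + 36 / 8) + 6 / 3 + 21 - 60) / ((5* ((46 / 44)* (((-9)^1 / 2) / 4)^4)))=-585728 / 251505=-2.33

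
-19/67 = -0.28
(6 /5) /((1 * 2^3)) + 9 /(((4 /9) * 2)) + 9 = 19.28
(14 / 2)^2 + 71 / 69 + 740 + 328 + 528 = 113576 / 69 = 1646.03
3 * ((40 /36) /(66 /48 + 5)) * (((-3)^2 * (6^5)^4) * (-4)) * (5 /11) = -31282639059362361.50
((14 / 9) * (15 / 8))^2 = 1225 / 144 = 8.51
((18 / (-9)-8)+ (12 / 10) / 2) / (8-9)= 47 / 5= 9.40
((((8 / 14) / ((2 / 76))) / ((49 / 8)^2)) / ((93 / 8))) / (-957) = -77824 / 1495839807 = -0.00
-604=-604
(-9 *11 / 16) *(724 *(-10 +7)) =53757 / 4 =13439.25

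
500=500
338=338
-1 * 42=-42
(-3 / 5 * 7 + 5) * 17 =68 / 5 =13.60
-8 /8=-1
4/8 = 1/2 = 0.50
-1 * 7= -7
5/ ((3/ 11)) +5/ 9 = 170/ 9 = 18.89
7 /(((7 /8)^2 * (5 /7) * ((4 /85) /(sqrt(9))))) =816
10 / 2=5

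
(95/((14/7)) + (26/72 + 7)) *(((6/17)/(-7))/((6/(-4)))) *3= 1975/357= 5.53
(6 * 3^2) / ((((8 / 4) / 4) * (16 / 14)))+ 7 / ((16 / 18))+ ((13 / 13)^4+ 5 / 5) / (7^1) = 5749 / 56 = 102.66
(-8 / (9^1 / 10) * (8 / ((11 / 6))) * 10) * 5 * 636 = -13568000 / 11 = -1233454.55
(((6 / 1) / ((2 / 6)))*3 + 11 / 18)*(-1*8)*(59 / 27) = -231988 / 243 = -954.68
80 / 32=2.50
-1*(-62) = 62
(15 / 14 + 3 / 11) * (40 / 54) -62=-14092 / 231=-61.00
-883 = -883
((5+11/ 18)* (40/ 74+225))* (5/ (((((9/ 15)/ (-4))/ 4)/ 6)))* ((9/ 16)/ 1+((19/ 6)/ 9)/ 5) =-5760845575/ 8991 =-640734.69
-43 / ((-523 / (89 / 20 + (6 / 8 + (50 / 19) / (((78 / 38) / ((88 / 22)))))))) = 86602 / 101985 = 0.85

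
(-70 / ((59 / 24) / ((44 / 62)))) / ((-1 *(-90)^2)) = 616 / 246915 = 0.00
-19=-19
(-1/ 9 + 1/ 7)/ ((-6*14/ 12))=-2/ 441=-0.00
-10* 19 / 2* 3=-285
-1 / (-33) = 1 / 33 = 0.03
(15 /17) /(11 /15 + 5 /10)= 450 /629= 0.72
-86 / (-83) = 86 / 83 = 1.04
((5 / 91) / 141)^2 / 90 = 5 / 2963422098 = 0.00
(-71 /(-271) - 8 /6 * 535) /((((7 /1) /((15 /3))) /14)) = -5797270 /813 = -7130.71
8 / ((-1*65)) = -8 / 65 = -0.12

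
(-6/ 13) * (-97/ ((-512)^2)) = 291/ 1703936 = 0.00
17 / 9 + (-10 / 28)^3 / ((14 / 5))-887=-306027481 / 345744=-885.13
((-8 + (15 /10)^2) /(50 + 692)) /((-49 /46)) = 529 /72716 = 0.01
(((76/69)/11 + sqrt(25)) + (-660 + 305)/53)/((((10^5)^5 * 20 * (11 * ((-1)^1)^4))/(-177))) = 0.00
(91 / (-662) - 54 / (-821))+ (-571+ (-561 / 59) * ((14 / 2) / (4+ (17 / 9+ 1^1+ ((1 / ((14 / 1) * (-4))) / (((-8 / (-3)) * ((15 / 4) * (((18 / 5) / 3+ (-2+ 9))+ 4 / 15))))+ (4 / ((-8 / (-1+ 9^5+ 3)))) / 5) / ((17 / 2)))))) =-68517848942426480865 / 120001503326393254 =-570.97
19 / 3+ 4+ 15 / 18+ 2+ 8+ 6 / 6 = 133 / 6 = 22.17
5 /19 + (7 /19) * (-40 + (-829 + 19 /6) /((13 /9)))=-111205 /494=-225.11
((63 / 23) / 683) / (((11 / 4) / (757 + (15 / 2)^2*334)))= 4925214 / 172799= 28.50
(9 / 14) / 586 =9 / 8204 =0.00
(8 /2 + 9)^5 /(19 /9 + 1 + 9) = 3341637 /109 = 30657.22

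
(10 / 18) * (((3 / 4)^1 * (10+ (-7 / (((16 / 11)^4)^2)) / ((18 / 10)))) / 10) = 379044495805 / 927712935936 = 0.41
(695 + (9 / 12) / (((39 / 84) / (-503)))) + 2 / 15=-22894 / 195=-117.41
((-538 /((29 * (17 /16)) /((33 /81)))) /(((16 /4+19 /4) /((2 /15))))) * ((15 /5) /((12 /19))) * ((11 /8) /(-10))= 2473724 /34941375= 0.07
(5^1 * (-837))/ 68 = -4185/ 68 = -61.54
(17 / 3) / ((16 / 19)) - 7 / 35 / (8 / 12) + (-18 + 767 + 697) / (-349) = 191467 / 83760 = 2.29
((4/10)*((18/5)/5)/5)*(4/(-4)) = -36/625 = -0.06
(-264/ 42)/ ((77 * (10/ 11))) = -0.09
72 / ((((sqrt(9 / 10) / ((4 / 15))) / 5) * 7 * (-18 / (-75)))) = 400 * sqrt(10) / 21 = 60.23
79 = 79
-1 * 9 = -9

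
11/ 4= 2.75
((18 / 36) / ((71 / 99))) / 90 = 11 / 1420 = 0.01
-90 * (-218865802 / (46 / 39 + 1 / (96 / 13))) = 8194335626880 / 547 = 14980503888.26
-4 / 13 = -0.31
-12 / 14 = -6 / 7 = -0.86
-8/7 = -1.14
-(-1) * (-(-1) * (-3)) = -3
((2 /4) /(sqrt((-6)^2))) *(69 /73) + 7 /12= 145 /219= 0.66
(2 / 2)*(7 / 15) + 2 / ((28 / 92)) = 739 / 105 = 7.04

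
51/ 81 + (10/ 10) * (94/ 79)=3881/ 2133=1.82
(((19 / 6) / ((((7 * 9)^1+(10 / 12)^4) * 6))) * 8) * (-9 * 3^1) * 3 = -443232 / 82273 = -5.39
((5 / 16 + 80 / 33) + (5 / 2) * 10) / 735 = 2929 / 77616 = 0.04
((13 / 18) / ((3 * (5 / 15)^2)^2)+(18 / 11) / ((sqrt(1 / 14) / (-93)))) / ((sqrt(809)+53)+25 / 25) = -90396 * sqrt(14) / 23177 - 13 * sqrt(809) / 4214+351 / 2107+1674 * sqrt(11326) / 23177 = -6.83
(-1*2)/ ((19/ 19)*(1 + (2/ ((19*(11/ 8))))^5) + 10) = -797556440098/ 4386561469115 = -0.18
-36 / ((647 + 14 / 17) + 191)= -153 / 3565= -0.04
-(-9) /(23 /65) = 585 /23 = 25.43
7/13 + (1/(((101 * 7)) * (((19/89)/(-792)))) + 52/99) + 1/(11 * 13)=-5554414/1329867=-4.18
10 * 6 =60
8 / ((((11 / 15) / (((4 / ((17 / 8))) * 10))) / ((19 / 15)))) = 48640 / 187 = 260.11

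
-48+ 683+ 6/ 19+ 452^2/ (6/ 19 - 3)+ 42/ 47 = -3437451083/ 45543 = -75477.05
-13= -13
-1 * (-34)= 34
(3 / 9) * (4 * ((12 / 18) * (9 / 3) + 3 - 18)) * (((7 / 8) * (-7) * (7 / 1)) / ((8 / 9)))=836.06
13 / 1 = 13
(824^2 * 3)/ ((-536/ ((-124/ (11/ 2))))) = 63144768/ 737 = 85678.11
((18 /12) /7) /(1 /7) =3 /2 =1.50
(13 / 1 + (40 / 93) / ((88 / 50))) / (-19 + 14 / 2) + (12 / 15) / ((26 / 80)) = 216695 / 159588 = 1.36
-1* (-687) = 687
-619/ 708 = -0.87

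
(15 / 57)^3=125 / 6859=0.02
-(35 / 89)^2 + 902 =7143517 / 7921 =901.85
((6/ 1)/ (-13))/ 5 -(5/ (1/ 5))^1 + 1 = -1566/ 65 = -24.09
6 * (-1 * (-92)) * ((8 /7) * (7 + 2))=39744 /7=5677.71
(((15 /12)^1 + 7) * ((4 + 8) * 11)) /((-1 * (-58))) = 1089 /58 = 18.78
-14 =-14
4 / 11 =0.36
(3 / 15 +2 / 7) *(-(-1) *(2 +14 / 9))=544 / 315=1.73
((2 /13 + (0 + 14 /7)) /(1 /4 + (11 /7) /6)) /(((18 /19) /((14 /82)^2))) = 364952 /2819037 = 0.13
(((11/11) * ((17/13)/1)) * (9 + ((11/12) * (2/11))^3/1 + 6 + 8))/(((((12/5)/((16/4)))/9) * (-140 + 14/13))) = -422365/130032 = -3.25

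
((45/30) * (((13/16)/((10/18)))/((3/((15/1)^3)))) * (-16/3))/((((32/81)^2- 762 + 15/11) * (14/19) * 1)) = 36098129925/1536769444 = 23.49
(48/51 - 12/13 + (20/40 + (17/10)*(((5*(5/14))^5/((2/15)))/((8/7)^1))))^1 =110349871823/543355904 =203.09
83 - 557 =-474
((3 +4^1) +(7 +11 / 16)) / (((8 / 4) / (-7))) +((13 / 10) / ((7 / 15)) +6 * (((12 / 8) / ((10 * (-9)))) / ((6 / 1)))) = -163421 / 3360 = -48.64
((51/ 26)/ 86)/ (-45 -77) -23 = -6274267/ 272792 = -23.00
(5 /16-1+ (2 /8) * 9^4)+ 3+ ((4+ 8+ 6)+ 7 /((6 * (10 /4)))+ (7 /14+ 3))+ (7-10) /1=398767 /240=1661.53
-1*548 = -548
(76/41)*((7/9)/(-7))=-76/369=-0.21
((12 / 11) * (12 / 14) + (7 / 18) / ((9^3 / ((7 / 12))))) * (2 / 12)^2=11341181 / 436490208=0.03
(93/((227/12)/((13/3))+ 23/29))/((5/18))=841464/12965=64.90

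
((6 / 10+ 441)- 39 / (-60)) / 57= 1769 / 228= 7.76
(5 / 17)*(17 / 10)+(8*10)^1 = 161 / 2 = 80.50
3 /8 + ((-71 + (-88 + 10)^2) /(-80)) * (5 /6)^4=-743849 /20736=-35.87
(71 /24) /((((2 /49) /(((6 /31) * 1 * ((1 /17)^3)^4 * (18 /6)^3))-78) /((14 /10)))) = 657531 /722451574152520360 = 0.00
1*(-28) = -28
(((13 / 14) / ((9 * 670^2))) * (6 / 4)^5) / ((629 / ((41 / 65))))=1107 / 632482144000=0.00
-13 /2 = -6.50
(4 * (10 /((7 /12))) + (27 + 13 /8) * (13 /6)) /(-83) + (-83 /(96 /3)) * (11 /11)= -4.17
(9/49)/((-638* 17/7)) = -9/75922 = -0.00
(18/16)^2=81/64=1.27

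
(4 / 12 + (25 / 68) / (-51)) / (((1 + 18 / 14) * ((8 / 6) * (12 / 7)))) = 18473 / 295936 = 0.06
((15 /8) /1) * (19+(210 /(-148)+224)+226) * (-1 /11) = -79.70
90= 90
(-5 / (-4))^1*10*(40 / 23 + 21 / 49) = 8725 / 322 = 27.10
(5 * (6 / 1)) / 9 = 10 / 3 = 3.33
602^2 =362404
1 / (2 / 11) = 11 / 2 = 5.50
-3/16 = -0.19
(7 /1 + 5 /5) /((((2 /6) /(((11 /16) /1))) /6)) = 99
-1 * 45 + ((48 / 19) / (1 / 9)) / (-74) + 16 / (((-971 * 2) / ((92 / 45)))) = -1392246853 / 30717585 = -45.32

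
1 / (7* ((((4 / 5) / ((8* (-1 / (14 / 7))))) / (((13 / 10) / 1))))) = -13 / 14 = -0.93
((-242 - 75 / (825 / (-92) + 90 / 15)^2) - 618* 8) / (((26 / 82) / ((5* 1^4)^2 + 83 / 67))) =-3100492784348 / 7212751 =-429862.72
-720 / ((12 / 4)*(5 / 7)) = -336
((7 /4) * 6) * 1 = 21 /2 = 10.50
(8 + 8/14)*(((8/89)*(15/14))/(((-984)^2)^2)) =25/28392523133184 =0.00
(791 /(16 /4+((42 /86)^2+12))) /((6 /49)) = 71665391 /180150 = 397.81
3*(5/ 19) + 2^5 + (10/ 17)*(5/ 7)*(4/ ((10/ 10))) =77937/ 2261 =34.47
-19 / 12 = -1.58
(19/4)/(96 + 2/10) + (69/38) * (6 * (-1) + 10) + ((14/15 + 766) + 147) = 505155959/548340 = 921.25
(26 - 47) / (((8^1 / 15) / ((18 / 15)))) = -189 / 4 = -47.25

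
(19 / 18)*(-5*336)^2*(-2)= -5958400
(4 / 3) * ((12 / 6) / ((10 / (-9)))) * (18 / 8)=-27 / 5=-5.40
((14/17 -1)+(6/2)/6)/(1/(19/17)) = 209/578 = 0.36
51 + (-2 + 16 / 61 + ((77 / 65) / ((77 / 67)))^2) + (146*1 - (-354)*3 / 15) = 267.12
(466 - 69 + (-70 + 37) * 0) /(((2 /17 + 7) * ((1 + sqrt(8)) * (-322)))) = 6749 /272734 - 6749 * sqrt(2) /136367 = -0.05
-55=-55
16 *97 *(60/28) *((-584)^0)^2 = 23280/7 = 3325.71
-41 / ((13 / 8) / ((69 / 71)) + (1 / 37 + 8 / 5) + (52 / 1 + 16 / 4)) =-4186920 / 6055627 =-0.69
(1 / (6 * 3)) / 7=1 / 126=0.01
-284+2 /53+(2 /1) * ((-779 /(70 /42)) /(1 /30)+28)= -1498414 /53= -28271.96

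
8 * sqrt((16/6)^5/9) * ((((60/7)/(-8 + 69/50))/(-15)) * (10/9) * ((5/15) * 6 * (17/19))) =69632000 * sqrt(6)/32092767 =5.31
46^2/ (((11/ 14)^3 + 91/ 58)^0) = 2116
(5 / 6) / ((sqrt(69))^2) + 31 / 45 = 1451 / 2070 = 0.70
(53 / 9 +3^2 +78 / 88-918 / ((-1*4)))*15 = 485645 / 132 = 3679.13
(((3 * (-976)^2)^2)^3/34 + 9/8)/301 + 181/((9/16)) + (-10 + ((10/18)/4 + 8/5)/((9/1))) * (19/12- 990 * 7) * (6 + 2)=2647046738135401895406176464908010027497251/49737240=53220619763690182555489140000000000.00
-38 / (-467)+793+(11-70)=342816 / 467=734.08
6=6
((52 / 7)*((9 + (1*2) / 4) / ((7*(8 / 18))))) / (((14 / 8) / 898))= 3992508 / 343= 11639.97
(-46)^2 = 2116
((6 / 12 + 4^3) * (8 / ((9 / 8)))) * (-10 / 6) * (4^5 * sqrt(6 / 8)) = -3522560 * sqrt(3) / 9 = -677916.99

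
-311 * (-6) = 1866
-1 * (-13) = 13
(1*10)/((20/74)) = 37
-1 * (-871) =871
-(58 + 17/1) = -75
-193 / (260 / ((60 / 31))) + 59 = 23198 / 403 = 57.56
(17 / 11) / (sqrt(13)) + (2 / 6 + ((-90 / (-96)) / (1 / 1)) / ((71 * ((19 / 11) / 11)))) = 27029 / 64752 + 17 * sqrt(13) / 143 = 0.85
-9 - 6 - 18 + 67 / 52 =-1649 / 52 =-31.71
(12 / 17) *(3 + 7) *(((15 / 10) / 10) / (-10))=-9 / 85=-0.11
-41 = -41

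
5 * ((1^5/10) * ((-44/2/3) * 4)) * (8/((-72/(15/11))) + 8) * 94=-97384/9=-10820.44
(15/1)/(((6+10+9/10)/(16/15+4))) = 760/169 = 4.50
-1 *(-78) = 78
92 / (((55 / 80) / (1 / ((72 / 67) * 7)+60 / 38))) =3016312 / 13167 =229.08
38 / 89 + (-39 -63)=-9040 / 89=-101.57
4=4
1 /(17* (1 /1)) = 0.06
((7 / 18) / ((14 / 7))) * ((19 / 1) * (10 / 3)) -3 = 503 / 54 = 9.31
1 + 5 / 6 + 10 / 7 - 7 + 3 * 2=95 / 42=2.26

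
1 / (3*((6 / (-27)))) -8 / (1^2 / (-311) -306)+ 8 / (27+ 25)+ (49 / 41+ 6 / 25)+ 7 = 18045350007 / 2536200550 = 7.12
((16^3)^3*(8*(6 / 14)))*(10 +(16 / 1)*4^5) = 3862584348377088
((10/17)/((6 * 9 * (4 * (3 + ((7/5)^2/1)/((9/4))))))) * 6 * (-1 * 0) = 0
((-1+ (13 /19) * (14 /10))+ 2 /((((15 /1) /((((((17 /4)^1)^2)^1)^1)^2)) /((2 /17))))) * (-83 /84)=-7684057 /1532160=-5.02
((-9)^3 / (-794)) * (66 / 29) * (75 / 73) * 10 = 18042750 / 840449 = 21.47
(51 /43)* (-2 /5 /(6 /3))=-51 /215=-0.24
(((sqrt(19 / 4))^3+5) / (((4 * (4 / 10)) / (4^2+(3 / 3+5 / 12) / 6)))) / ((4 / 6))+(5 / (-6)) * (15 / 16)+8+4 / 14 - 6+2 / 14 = 209003 / 2688+111055 * sqrt(19) / 3072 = 235.33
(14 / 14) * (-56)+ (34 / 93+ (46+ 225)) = 20029 / 93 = 215.37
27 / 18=3 / 2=1.50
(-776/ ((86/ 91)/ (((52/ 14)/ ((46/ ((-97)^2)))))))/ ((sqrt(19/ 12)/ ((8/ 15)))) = -9871471168 * sqrt(57)/ 281865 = -264410.17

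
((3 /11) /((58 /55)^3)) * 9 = 408375 /195112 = 2.09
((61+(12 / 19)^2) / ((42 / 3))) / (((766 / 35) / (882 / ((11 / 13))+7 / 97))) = 589800575 / 2823476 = 208.89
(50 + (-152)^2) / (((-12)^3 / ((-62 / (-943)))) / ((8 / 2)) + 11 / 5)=-3588870 / 1018099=-3.53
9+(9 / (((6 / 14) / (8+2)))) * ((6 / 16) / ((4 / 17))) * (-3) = -15921 / 16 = -995.06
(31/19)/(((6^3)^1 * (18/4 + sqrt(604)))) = -31/532380 + 31 * sqrt(151)/1197855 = 0.00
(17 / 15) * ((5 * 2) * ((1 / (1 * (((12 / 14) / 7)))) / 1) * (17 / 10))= 14161 / 90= 157.34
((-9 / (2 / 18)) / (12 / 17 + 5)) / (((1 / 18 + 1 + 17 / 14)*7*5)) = -12393 / 69355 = -0.18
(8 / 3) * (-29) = -232 / 3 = -77.33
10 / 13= 0.77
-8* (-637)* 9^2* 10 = 4127760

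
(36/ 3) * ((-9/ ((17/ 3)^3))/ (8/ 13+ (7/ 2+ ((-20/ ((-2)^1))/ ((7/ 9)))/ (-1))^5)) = 20387832192/ 2464012285885223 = 0.00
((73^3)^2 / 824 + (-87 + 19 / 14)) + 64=1059339459187 / 5768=183658019.97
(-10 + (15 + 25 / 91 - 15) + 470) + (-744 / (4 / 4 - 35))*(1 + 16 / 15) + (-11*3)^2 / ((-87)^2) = 3289270324 / 6505135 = 505.64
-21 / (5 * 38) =-21 / 190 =-0.11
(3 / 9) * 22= 22 / 3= 7.33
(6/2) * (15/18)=5/2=2.50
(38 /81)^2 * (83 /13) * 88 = 10546976 /85293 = 123.66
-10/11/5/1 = -0.18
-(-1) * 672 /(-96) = -7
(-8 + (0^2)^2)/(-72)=1/9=0.11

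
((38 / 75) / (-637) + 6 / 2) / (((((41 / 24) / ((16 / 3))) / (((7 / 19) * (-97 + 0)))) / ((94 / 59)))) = -167230830848 / 313683825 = -533.12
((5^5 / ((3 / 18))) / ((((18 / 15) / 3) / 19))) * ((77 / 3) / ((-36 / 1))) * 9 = -22859375 / 4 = -5714843.75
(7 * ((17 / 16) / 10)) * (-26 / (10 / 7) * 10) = -10829 / 80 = -135.36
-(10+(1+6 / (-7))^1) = -10.14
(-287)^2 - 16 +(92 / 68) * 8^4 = 1494209 / 17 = 87894.65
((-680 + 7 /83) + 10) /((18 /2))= -55603 /747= -74.44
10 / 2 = 5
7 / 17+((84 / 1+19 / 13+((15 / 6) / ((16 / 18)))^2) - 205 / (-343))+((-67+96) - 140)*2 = -2476516717 / 19405568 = -127.62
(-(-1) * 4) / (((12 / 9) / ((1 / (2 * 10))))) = 3 / 20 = 0.15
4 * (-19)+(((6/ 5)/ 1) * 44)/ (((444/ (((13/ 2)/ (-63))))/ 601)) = -971723/ 11655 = -83.37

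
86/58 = 43/29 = 1.48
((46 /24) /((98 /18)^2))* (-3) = -1863 /9604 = -0.19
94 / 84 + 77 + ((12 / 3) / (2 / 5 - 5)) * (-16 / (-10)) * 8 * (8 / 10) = 334307 / 4830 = 69.21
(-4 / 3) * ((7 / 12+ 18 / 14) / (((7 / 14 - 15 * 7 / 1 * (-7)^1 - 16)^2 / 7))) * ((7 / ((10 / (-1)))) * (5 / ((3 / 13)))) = 28574 / 55909467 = 0.00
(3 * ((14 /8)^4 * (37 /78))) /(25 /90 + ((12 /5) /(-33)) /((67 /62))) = 2946279105 /46462208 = 63.41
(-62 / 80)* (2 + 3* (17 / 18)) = -899 / 240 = -3.75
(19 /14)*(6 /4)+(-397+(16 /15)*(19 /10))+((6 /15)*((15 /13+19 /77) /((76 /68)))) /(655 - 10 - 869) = -31387957177 /79879800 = -392.94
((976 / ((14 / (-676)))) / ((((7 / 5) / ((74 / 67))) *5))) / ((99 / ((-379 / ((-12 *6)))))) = -1156504856 / 2925153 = -395.37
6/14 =3/7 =0.43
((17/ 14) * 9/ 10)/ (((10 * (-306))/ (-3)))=3/ 2800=0.00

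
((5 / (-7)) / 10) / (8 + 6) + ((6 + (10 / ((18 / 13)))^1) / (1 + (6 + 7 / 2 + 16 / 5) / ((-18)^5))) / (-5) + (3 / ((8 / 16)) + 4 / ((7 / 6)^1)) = 25106245495 / 3703528388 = 6.78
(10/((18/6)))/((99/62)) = 2.09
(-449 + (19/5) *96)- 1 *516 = -3001/5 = -600.20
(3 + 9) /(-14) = -6 /7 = -0.86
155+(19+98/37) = 6536/37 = 176.65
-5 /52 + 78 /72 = 77 /78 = 0.99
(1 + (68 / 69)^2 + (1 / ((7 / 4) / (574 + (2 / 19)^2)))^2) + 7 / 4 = 13084228859617939 / 121609823076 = 107591.87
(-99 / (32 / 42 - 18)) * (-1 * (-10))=10395 / 181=57.43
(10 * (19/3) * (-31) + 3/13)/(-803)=76561/31317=2.44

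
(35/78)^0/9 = 1/9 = 0.11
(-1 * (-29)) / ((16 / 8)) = 29 / 2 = 14.50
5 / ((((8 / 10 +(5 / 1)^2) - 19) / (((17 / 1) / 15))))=5 / 6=0.83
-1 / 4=-0.25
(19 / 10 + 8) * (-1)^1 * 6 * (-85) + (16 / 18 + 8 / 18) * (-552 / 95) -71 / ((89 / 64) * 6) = 127655533 / 25365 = 5032.74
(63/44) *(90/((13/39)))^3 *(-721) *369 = -82477118855250/11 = -7497919895931.82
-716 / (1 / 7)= -5012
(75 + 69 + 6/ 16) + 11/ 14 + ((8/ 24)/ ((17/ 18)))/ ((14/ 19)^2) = 971683/ 6664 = 145.81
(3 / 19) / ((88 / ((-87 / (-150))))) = 87 / 83600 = 0.00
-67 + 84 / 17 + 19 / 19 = -1038 / 17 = -61.06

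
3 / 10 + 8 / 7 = 101 / 70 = 1.44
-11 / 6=-1.83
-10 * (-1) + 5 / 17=175 / 17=10.29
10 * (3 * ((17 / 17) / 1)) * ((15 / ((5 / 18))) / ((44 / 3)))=1215 / 11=110.45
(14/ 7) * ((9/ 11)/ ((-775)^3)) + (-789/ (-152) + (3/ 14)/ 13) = 368801873610399/ 70824378625000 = 5.21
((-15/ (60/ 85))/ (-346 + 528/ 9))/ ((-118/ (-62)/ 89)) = 703545/ 203432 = 3.46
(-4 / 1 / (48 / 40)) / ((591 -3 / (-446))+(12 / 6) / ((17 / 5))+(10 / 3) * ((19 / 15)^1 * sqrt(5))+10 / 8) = -36807171866280 / 6544623702584761+262139461440 * sqrt(5) / 6544623702584761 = -0.01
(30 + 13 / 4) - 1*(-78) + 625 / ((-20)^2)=112.81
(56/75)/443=56/33225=0.00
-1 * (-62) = 62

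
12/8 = 3/2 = 1.50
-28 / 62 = -14 / 31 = -0.45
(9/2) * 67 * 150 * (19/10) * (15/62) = 2577825/124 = 20788.91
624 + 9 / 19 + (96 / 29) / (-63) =7225177 / 11571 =624.42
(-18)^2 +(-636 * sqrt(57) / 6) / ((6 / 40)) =324 - 2120 * sqrt(57) / 3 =-5011.22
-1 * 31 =-31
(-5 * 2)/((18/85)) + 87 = 358/9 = 39.78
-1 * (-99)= 99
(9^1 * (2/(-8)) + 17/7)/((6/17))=85/168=0.51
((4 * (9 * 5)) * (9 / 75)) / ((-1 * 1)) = -108 / 5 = -21.60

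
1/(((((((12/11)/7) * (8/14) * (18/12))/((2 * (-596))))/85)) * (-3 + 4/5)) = 344769.44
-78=-78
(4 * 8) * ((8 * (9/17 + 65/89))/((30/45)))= 731904/1513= 483.74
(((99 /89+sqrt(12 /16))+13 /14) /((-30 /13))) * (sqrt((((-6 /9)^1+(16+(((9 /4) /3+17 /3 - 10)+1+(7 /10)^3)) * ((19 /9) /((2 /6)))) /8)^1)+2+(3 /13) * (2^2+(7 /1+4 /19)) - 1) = (-2543 - 623 * sqrt(3)) * (247 * sqrt(3891505)+531600) /426132000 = -8.66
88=88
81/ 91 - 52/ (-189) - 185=-64526/ 351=-183.83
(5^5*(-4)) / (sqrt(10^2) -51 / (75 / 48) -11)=312500 / 841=371.58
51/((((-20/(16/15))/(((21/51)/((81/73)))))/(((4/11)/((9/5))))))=-8176/40095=-0.20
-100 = -100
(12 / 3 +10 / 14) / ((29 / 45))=1485 / 203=7.32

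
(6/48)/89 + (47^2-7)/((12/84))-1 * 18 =10961953/712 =15396.00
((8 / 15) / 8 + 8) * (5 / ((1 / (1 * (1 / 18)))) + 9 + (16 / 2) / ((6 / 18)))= 72479 / 270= 268.44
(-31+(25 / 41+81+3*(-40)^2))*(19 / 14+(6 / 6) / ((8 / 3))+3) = 52701875 / 2296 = 22953.78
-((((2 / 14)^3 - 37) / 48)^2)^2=-0.35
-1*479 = -479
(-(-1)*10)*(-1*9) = -90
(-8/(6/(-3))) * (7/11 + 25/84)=863/231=3.74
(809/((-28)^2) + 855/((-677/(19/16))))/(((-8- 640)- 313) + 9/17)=527663/1083297488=0.00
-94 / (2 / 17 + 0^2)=-799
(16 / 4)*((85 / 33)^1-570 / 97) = -42260 / 3201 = -13.20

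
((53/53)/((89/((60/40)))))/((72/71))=71/4272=0.02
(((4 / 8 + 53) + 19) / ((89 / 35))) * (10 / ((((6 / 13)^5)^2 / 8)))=3498159230668375 / 672686208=5200283.86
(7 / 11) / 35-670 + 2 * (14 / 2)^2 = -31459 / 55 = -571.98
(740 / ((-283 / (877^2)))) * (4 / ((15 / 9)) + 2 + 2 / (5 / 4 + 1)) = -27091799896 / 2547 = -10636749.08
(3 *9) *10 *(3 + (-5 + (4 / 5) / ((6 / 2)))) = -468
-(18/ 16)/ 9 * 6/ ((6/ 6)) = -3/ 4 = -0.75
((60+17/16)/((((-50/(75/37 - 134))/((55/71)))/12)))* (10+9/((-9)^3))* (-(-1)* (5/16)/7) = 42454379209/63552384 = 668.02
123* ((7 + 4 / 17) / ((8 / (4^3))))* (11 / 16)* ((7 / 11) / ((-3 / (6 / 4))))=-105903 / 68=-1557.40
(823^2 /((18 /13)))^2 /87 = 77532903046729 /28188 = 2750564177.90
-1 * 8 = -8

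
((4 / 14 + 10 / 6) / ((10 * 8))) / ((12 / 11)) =451 / 20160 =0.02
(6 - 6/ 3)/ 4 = 1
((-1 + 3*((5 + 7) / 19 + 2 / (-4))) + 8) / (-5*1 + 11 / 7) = -2.16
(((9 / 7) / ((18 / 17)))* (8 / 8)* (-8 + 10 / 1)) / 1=17 / 7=2.43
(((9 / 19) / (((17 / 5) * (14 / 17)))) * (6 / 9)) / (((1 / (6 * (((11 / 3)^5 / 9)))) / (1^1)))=1610510 / 32319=49.83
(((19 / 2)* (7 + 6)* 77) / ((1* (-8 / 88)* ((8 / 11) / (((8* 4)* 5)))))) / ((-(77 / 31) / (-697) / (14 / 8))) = -22601894315 / 2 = -11300947157.50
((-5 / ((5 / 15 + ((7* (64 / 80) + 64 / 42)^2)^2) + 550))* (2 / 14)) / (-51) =28940625 / 6458947472897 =0.00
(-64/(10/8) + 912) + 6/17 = 73198/85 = 861.15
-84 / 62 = -42 / 31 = -1.35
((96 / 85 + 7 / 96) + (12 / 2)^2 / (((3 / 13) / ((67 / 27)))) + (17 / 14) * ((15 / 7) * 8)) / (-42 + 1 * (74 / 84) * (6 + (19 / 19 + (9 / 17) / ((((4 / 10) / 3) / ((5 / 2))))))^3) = 567317793572 / 5865787424595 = 0.10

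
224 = 224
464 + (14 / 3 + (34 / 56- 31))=36815 / 84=438.27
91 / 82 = 1.11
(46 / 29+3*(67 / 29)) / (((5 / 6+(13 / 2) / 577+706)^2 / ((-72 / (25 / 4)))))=-13321821006 / 67835971157525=-0.00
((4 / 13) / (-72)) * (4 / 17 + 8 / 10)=-44 / 9945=-0.00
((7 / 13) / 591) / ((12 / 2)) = 7 / 46098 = 0.00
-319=-319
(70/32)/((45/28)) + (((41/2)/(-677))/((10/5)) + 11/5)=108028/30465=3.55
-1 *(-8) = 8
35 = 35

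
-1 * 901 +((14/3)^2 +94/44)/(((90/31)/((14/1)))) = -1400083/1782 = -785.68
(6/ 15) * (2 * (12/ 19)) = 0.51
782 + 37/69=53995/69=782.54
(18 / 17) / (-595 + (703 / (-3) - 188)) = -27 / 25942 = -0.00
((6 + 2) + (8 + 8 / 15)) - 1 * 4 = 188 / 15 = 12.53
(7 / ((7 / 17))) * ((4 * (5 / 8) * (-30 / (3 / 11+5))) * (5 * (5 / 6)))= -116875 / 116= -1007.54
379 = 379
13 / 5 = 2.60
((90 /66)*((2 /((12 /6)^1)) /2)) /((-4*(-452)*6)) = 5 /79552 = 0.00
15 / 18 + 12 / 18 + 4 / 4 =5 / 2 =2.50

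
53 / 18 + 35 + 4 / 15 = 3439 / 90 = 38.21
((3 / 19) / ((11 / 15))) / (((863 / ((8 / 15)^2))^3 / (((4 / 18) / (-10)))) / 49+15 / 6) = -115605504 / 13771103330112426023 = -0.00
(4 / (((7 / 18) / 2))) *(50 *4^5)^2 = 377487360000 / 7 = 53926765714.29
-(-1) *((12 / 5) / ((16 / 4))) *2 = 6 / 5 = 1.20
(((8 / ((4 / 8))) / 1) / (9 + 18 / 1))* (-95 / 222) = -760 / 2997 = -0.25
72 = 72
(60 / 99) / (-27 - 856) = -20 / 29139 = -0.00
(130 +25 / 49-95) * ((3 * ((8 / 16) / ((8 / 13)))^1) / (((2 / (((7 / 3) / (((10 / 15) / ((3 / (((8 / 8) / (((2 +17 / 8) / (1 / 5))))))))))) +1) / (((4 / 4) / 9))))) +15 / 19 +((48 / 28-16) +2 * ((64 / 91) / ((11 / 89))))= 151717663 / 20464444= 7.41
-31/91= -0.34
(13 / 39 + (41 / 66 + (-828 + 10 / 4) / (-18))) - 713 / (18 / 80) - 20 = -1244261 / 396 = -3142.07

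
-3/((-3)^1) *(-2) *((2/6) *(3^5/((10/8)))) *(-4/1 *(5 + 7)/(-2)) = -15552/5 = -3110.40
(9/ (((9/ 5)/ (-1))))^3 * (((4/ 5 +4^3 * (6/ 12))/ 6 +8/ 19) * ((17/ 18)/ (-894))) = 0.78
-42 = -42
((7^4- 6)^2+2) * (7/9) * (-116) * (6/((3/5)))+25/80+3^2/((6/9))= -248408208617/48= -5175171012.85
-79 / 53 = -1.49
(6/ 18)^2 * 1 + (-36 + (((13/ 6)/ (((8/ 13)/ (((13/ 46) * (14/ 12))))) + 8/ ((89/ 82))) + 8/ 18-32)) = -69462437/ 1179072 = -58.91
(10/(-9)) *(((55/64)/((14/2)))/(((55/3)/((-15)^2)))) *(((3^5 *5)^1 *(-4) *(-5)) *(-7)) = 284765.62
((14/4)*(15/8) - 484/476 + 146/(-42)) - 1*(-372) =2136685/5712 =374.07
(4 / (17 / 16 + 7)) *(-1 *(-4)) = 256 / 129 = 1.98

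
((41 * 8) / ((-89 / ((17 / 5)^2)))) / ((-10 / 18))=853128 / 11125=76.69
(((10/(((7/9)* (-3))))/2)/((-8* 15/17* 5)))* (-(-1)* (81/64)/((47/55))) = 15147/168448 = 0.09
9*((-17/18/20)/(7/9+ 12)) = -153/4600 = -0.03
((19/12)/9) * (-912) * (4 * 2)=-11552/9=-1283.56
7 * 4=28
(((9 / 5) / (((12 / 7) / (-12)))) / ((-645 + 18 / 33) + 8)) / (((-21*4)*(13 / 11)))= -363 / 1820260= -0.00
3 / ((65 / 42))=126 / 65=1.94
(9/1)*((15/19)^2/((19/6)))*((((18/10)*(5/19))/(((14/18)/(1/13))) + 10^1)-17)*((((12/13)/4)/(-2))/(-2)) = -109550475/154169743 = -0.71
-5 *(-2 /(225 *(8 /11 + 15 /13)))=286 /12105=0.02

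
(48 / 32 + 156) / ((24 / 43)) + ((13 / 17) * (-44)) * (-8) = 149971 / 272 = 551.36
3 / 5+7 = 7.60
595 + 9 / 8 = 4769 / 8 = 596.12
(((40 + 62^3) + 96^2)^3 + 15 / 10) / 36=10117575793115137 / 24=421565658046464.04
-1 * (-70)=70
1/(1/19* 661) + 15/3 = 3324/661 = 5.03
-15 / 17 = -0.88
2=2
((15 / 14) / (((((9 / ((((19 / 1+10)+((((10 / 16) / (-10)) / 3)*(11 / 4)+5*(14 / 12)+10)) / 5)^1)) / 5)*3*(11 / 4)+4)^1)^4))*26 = 1065178319577699795 / 39193600290228143872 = 0.03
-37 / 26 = -1.42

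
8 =8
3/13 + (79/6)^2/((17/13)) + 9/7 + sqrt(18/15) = sqrt(30)/5 + 7467559/55692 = 135.18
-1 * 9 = -9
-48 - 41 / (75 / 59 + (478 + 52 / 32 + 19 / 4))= -11022152 / 229225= -48.08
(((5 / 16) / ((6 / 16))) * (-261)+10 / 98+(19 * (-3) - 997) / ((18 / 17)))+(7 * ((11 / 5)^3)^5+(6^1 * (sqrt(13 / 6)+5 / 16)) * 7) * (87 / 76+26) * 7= 101087 * sqrt(78) / 76+1489763116145297978736461 / 8182617187500000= 182076125.97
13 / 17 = 0.76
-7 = -7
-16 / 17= -0.94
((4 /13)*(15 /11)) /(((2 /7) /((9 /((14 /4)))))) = 540 /143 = 3.78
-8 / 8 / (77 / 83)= -83 / 77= -1.08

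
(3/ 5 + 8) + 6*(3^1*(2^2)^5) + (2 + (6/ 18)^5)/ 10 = 18440.80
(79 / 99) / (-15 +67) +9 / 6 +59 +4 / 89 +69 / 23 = 29121545 / 458172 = 63.56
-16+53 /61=-923 /61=-15.13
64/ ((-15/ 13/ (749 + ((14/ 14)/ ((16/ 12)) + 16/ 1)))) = -42473.60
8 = 8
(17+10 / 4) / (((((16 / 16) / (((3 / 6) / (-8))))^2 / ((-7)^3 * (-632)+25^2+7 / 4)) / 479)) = 16245203091 / 2048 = 7932228.07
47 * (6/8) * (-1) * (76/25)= -107.16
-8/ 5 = -1.60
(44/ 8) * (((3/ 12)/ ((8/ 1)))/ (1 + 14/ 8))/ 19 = 1/ 304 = 0.00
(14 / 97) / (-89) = -14 / 8633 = -0.00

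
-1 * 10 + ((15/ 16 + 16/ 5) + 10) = 331/ 80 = 4.14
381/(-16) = -381/16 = -23.81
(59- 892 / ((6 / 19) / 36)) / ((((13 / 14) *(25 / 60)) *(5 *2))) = -26267.19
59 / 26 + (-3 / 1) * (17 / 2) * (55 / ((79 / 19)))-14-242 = -606999 / 1027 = -591.04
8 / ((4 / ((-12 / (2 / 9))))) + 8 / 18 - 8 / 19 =-107.98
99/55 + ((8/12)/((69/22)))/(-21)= 38903/21735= 1.79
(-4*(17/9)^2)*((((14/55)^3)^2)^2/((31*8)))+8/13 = 15391784373864608649881464/25011649780591699951171875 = 0.62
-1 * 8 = -8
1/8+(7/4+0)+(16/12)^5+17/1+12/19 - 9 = 14.72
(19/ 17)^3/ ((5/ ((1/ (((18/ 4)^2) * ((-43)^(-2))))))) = 25.50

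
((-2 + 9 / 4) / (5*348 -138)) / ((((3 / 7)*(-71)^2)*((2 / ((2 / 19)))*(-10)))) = -0.00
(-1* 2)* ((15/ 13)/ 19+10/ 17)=-5450/ 4199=-1.30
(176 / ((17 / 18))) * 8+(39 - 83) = 24596 / 17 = 1446.82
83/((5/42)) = 3486/5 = 697.20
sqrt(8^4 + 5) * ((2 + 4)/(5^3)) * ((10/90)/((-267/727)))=-1454 * sqrt(4101)/100125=-0.93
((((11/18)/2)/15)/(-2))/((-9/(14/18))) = 77/87480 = 0.00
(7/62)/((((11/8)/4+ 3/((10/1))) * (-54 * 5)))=-56/86211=-0.00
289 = 289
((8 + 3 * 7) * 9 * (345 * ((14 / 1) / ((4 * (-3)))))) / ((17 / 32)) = -3361680 / 17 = -197745.88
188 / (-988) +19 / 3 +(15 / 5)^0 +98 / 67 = 427249 / 49647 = 8.61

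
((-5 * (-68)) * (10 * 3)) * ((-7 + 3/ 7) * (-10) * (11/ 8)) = 6451500/ 7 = 921642.86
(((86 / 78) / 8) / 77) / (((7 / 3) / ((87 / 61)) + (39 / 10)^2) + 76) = 93525 / 4851408562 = 0.00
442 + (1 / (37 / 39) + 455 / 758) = 12442729 / 28046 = 443.65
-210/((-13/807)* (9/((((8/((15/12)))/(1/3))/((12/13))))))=30128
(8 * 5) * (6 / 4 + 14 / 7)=140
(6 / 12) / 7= 1 / 14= 0.07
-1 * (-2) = 2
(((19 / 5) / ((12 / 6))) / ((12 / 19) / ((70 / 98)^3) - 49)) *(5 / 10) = -9025 / 449036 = -0.02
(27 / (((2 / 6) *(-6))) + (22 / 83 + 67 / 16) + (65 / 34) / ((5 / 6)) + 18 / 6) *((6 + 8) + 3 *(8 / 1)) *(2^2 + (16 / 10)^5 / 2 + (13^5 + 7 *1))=-46702725407289 / 881875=-52958441.28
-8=-8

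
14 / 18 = 7 / 9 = 0.78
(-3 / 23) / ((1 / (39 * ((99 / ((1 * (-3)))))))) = 3861 / 23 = 167.87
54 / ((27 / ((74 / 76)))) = 37 / 19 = 1.95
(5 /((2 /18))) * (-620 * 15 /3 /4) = -34875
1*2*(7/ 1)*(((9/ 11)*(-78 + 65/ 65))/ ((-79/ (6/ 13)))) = 5292/ 1027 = 5.15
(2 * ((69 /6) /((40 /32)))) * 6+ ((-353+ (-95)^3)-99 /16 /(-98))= -6723721489 /7840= -857617.54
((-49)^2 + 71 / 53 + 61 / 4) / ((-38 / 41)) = -21013689 / 8056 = -2608.45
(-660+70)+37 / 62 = -36543 / 62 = -589.40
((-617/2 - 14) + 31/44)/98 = -14159/4312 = -3.28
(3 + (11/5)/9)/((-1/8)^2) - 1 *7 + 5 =9254/45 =205.64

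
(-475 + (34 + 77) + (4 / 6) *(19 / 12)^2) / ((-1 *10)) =78263 / 2160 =36.23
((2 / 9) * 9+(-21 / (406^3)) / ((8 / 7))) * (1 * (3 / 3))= 21852541 / 10926272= 2.00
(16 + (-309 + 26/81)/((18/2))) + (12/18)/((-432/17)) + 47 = 167239/5832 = 28.68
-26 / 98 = -0.27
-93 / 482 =-0.19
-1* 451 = -451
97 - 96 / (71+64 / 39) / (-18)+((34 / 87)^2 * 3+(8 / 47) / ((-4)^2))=65536677229 / 671879946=97.54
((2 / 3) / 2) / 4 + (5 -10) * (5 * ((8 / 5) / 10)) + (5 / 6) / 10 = -23 / 6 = -3.83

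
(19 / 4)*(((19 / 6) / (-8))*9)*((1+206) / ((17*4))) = -224181 / 4352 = -51.51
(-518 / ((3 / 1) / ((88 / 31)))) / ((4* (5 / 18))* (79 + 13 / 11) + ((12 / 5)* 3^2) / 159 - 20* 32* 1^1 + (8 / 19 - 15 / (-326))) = 823042367840 / 924053457333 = 0.89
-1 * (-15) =15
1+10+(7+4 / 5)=94 / 5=18.80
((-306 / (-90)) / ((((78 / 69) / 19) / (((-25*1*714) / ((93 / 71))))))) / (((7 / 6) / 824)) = -221659370160 / 403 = -550023251.02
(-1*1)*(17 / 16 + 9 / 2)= -89 / 16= -5.56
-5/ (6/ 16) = -40/ 3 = -13.33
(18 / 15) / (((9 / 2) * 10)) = 2 / 75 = 0.03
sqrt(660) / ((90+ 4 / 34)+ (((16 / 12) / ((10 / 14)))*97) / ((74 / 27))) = 3145*sqrt(165) / 245597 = 0.16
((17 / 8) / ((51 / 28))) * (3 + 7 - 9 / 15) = 329 / 30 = 10.97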